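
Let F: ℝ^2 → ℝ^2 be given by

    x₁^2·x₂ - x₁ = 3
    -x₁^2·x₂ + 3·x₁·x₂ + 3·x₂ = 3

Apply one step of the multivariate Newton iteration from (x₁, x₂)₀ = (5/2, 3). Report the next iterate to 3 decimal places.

(2.548, 0.773)

At (5/2, 3): F = (13.250, 9.750).
Jacobian J = [[2·x₁·x₂ - 1, x₁^2], [-2·x₁·x₂ + 3·x₂, -x₁^2 + 3·x₁ + 3]].
At the point, J = [[14.000, 6.250], [-6.000, 4.250]] (det J = 97.000).
Solving J·Δ = −F gives Δ = (0.048, -2.227).
Then the next iterate is (x₁, x₂)₁ = (2.548, 0.773).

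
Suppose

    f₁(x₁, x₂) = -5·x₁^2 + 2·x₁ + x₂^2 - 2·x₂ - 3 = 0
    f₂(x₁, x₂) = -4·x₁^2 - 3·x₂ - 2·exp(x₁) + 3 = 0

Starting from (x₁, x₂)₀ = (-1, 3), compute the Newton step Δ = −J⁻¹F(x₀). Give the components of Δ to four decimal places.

At (-1, 3): F = (-7.0000, -10.735759).
Jacobian J = [[-10·x₁ + 2, 2·x₂ - 2], [-8·x₁ - 2·exp(x₁), -3]].
At the point, J = [[12.0000, 4.0000], [7.264241, -3.0000]] (det J = -65.056964).
Solving J·Δ = −F gives Δ = (0.9829, -1.1986).

(0.9829, -1.1986)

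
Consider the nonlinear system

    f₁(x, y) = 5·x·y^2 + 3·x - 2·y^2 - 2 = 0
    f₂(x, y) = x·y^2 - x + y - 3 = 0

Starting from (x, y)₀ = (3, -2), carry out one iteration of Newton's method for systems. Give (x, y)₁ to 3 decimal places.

At (3, -2): F = (59.000, 4.000).
Jacobian J = [[5·y^2 + 3, 10·x·y - 4·y], [y^2 - 1, 2·x·y + 1]].
At the point, J = [[23.000, -52.000], [3.000, -11.000]] (det J = -97.000).
Solving J·Δ = −F gives Δ = (-4.546, -0.876).
Then the next iterate is (x, y)₁ = (-1.546, -2.876).

(-1.546, -2.876)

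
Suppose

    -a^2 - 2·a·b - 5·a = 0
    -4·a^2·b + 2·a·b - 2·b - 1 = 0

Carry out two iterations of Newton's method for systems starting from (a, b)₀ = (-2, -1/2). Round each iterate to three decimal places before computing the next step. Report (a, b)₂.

(0.645, -1.782)

At (-2, -1/2): F = (4.000, 10.000).
Jacobian J = [[-2·a - 2·b - 5, -2·a], [-8·a·b + 2·b, -4·a^2 + 2·a - 2]].
At the point, J = [[0.000, 4.000], [-9.000, -22.000]] (det J = 36.000).
Solving J·Δ = −F gives Δ = (3.556, -1.000).
Then the next iterate is (a, b)₁ = (1.556, -1.500).
Round to (1.556, -1.500) and repeat: F = (-5.53314, 11.85882), J = [[-5.112, -3.112], [15.672, -8.57254]].
Δ = (-0.911, -0.282), so (a, b)₂ = (0.645, -1.782).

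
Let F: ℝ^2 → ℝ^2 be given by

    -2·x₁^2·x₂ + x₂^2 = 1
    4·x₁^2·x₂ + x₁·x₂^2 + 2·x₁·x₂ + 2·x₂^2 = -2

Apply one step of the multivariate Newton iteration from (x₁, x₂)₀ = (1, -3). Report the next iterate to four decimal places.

(0.7436, -1.6346)

At (1, -3): F = (14.0000, 11.0000).
Jacobian J = [[-4·x₁·x₂, -2·x₁^2 + 2·x₂], [8·x₁·x₂ + x₂^2 + 2·x₂, 4·x₁^2 + 2·x₁·x₂ + 2·x₁ + 4·x₂]].
At the point, J = [[12.0000, -8.0000], [-21.0000, -12.0000]] (det J = -312.0000).
Solving J·Δ = −F gives Δ = (-0.2564, 1.3654).
Then the next iterate is (x₁, x₂)₁ = (0.7436, -1.6346).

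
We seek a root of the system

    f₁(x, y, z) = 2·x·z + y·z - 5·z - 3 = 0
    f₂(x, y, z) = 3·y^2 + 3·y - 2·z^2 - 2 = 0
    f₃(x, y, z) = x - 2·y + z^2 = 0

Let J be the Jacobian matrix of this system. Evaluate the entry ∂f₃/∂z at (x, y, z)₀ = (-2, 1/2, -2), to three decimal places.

-4.000

∂f₃/∂z = 2·z.
At (-2, 1/2, -2) this is -4.000.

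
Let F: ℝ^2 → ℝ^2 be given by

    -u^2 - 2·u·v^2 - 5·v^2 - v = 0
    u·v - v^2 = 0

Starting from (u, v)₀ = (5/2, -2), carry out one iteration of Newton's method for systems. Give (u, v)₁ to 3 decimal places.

(12.250, 2.385)

At (5/2, -2): F = (-44.250, -9.000).
Jacobian J = [[-2·u - 2·v^2, -4·u·v - 10·v - 1], [v, u - 2·v]].
At the point, J = [[-13.000, 39.000], [-2.000, 6.500]] (det J = -6.500).
Solving J·Δ = −F gives Δ = (9.750, 4.385).
Then the next iterate is (u, v)₁ = (12.250, 2.385).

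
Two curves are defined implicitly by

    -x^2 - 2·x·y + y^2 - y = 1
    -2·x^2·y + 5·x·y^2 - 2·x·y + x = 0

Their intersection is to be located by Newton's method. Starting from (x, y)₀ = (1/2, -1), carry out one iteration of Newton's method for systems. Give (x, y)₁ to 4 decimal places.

At (1/2, -1): F = (1.7500, 4.5000).
Jacobian J = [[-2·x - 2·y, -2·x + 2·y - 1], [-4·x·y + 5·y^2 - 2·y + 1, -2·x^2 + 10·x·y - 2·x]].
At the point, J = [[1.0000, -4.0000], [10.0000, -6.5000]] (det J = 33.5000).
Solving J·Δ = −F gives Δ = (-0.1978, 0.3881).
Then the next iterate is (x, y)₁ = (0.3022, -0.6119).

(0.3022, -0.6119)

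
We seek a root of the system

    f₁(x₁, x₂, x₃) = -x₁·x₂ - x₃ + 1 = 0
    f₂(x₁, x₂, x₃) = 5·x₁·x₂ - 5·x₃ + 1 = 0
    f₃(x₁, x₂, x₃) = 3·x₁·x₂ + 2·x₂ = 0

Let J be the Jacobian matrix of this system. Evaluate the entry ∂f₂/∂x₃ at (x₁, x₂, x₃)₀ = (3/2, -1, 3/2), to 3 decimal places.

∂f₂/∂x₃ = -5.
At (3/2, -1, 3/2) this is -5.000.

-5.000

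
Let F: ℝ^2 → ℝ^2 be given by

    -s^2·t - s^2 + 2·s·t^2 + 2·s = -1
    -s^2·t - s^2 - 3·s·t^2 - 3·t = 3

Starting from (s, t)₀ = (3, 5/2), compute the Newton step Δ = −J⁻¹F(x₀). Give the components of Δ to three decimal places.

At (3, 5/2): F = (13.000, -98.250).
Jacobian J = [[-2·s·t - 2·s + 2·t^2 + 2, -s^2 + 4·s·t], [-2·s·t - 2·s - 3·t^2, -s^2 - 6·s·t - 3]].
At the point, J = [[-6.500, 21.000], [-39.750, -57.000]] (det J = 1205.250).
Solving J·Δ = −F gives Δ = (-1.097, -0.959).

(-1.097, -0.959)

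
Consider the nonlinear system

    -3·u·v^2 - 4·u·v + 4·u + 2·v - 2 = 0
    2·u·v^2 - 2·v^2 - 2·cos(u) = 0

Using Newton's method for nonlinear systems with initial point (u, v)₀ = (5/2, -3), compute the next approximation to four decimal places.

(1.6815, -2.2839)

At (5/2, -3): F = (-35.5000, 28.602287).
Jacobian J = [[-3·v^2 - 4·v + 4, -6·u·v - 4·u + 2], [2·v^2 + 2·sin(u), 4·u·v - 4·v]].
At the point, J = [[-11.0000, 37.0000], [19.196944, -18.0000]] (det J = -512.286939).
Solving J·Δ = −F gives Δ = (-0.8185, 0.7161).
Then the next iterate is (u, v)₁ = (1.6815, -2.2839).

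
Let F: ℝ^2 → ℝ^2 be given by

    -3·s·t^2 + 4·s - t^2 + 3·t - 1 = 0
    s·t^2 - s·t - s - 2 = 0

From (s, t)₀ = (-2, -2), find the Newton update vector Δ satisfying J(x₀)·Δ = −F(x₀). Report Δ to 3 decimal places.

At (-2, -2): F = (5.000, -12.000).
Jacobian J = [[-3·t^2 + 4, -6·s·t - 2·t + 3], [t^2 - t - 1, 2·s·t - s]].
At the point, J = [[-8.000, -17.000], [5.000, 10.000]] (det J = 5.000).
Solving J·Δ = −F gives Δ = (30.800, -14.200).

(30.800, -14.200)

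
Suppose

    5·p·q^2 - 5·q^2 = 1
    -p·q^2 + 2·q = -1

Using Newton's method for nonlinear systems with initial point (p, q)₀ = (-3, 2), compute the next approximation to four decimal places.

At (-3, 2): F = (-81.0000, 17.0000).
Jacobian J = [[5·q^2, 10·p·q - 10·q], [-q^2, -2·p·q + 2]].
At the point, J = [[20.0000, -80.0000], [-4.0000, 14.0000]] (det J = -40.0000).
Solving J·Δ = −F gives Δ = (5.6500, 0.4000).
Then the next iterate is (p, q)₁ = (2.6500, 2.4000).

(2.6500, 2.4000)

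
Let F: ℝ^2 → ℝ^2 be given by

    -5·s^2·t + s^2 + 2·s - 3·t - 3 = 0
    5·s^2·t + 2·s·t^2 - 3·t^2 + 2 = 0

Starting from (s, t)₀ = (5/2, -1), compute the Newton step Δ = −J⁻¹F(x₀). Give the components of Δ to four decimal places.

At (5/2, -1): F = (42.5000, -27.2500).
Jacobian J = [[-10·s·t + 2·s + 2, -5·s^2 - 3], [10·s·t + 2·t^2, 5·s^2 + 4·s·t - 6·t]].
At the point, J = [[32.0000, -34.2500], [-23.0000, 27.2500]] (det J = 84.2500).
Solving J·Δ = −F gives Δ = (-2.6684, -1.2522).

(-2.6684, -1.2522)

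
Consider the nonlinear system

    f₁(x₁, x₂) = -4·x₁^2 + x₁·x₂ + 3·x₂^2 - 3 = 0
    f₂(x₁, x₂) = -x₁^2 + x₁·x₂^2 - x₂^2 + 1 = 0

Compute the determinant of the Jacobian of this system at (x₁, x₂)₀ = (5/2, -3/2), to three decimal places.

J = [[-8·x₁ + x₂, x₁ + 6·x₂], [-2·x₁ + x₂^2, 2·x₁·x₂ - 2·x₂]].
At the point, J = [[-21.500, -6.500], [-2.750, -4.500]].
det J = 78.875.

78.875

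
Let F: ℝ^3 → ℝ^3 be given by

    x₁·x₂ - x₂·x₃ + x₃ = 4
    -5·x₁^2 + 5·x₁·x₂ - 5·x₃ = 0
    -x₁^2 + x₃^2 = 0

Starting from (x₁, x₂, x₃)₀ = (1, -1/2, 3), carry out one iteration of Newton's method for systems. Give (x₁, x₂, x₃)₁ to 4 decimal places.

At (1, -1/2, 3): F = (0.0000, -22.5000, 8.0000).
Jacobian J = [[x₂, x₁ - x₃, -x₂ + 1], [-10·x₁ + 5·x₂, 5·x₁, -5], [-2·x₁, 0, 2·x₃]].
At the point, J = [[-0.5000, -2.0000, 1.5000], [-12.5000, 5.0000, -5.0000], [-2.0000, 0.0000, 6.0000]] (det J = -170.0000).
Solving J·Δ = −F gives Δ = (-1.4706, -1.0000, -1.8235).
Then the next iterate is (x₁, x₂, x₃)₁ = (-0.4706, -1.5000, 1.1765).

(-0.4706, -1.5000, 1.1765)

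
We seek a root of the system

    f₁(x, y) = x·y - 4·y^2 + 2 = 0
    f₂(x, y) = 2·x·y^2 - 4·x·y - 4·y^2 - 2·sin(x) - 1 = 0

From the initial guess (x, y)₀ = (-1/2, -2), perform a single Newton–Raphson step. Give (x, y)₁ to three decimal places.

(-0.173, -1.119)

At (-1/2, -2): F = (-13.000, -24.04115).
Jacobian J = [[y, x - 8·y], [2·y^2 - 4·y - 2·cos(x), 4·x·y - 4·x - 8·y]].
At the point, J = [[-2.000, 15.500], [14.24483, 22.000]] (det J = -264.79494).
Solving J·Δ = −F gives Δ = (0.327, 0.881).
Then the next iterate is (x, y)₁ = (-0.173, -1.119).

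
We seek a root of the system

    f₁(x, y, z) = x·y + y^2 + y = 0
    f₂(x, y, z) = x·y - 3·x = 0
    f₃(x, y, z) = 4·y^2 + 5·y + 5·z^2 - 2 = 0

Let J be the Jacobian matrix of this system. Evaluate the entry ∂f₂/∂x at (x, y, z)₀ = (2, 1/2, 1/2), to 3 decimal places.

∂f₂/∂x = y - 3.
At (2, 1/2, 1/2) this is -2.500.

-2.500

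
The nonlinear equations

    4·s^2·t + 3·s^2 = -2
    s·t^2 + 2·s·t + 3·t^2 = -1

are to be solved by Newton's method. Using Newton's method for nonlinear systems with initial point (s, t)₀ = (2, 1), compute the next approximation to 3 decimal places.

(1.244, 0.448)

At (2, 1): F = (30.000, 10.000).
Jacobian J = [[8·s·t + 6·s, 4·s^2], [t^2 + 2·t, 2·s·t + 2·s + 6·t]].
At the point, J = [[28.000, 16.000], [3.000, 14.000]] (det J = 344.000).
Solving J·Δ = −F gives Δ = (-0.756, -0.552).
Then the next iterate is (s, t)₁ = (1.244, 0.448).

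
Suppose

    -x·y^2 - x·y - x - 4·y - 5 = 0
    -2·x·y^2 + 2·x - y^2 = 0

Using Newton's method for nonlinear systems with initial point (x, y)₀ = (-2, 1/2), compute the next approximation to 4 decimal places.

(-4.0000, 2.5833)

At (-2, 1/2): F = (-3.5000, -3.2500).
Jacobian J = [[-y^2 - y - 1, -2·x·y - x - 4], [-2·y^2 + 2, -4·x·y - 2·y]].
At the point, J = [[-1.7500, 0.0000], [1.5000, 3.0000]] (det J = -5.2500).
Solving J·Δ = −F gives Δ = (-2.0000, 2.0833).
Then the next iterate is (x, y)₁ = (-4.0000, 2.5833).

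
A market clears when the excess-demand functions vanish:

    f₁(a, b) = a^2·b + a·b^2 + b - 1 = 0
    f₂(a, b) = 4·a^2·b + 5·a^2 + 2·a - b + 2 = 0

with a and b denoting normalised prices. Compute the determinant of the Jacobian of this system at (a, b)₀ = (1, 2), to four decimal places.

-144.0000

J = [[2·a·b + b^2, a^2 + 2·a·b + 1], [8·a·b + 10·a + 2, 4·a^2 - 1]].
At the point, J = [[8.0000, 6.0000], [28.0000, 3.0000]].
det J = -144.0000.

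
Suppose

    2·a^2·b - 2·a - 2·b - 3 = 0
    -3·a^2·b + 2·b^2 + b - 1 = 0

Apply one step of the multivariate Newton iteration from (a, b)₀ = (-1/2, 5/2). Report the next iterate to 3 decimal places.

At (-1/2, 5/2): F = (-5.750, 12.125).
Jacobian J = [[4·a·b - 2, 2·a^2 - 2], [-6·a·b, -3·a^2 + 4·b + 1]].
At the point, J = [[-7.000, -1.500], [7.500, 10.250]] (det J = -60.500).
Solving J·Δ = −F gives Δ = (-0.674, -0.690).
Then the next iterate is (a, b)₁ = (-1.174, 1.810).

(-1.174, 1.810)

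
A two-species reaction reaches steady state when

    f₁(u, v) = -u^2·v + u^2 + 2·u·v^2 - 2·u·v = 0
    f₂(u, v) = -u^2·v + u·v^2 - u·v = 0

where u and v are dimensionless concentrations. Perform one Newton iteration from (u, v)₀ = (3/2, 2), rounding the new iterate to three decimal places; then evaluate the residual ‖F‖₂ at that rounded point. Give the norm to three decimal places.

1.117

At (3/2, 2): F = (3.750, -1.500).
Jacobian J = [[-2·u·v + 2·u + 2·v^2 - 2·v, -u^2 + 4·u·v - 2·u], [-2·u·v + v^2 - v, -u^2 + 2·u·v - u]].
At the point, J = [[1.000, 6.750], [-4.000, 2.250]] (det J = 29.250).
Solving J·Δ = −F gives Δ = (-0.635, -0.462).
Then the next iterate is (u, v)₁ = (0.865, 1.538).
Re-evaluating at (0.865, 1.538): F = (1.02893, -0.43503), so ‖F‖₂ = 1.117.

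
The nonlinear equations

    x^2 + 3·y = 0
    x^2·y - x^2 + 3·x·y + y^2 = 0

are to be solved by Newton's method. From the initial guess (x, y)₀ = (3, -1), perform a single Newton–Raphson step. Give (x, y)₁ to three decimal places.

(1.766, -0.532)

At (3, -1): F = (6.000, -26.000).
Jacobian J = [[2·x, 3], [2·x·y - 2·x + 3·y, x^2 + 3·x + 2·y]].
At the point, J = [[6.000, 3.000], [-15.000, 16.000]] (det J = 141.000).
Solving J·Δ = −F gives Δ = (-1.234, 0.468).
Then the next iterate is (x, y)₁ = (1.766, -0.532).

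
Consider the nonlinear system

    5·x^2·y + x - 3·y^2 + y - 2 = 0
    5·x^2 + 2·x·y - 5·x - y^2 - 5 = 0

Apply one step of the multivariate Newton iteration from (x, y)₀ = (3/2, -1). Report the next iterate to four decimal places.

(1.5790, -0.0764)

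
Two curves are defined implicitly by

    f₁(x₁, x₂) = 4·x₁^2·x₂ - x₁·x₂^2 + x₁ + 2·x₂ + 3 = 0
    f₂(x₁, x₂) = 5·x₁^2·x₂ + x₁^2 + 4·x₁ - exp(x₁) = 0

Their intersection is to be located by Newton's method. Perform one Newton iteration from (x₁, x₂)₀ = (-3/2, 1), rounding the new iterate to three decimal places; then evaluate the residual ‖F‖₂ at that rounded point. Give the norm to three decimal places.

29.633

At (-3/2, 1): F = (14.000, 7.27687).
Jacobian J = [[8·x₁·x₂ - x₂^2 + 1, 4·x₁^2 - 2·x₁·x₂ + 2], [10·x₁·x₂ + 2·x₁ - exp(x₁) + 4, 5·x₁^2]].
At the point, J = [[-12.000, 14.000], [-14.22313, 11.250]] (det J = 64.12382).
Solving J·Δ = −F gives Δ = (-0.867, -1.744).
Then the next iterate is (x₁, x₂)₁ = (-2.367, -0.744).
Re-evaluating at (-2.367, -0.744): F = (-16.21838, -24.80108), so ‖F‖₂ = 29.633.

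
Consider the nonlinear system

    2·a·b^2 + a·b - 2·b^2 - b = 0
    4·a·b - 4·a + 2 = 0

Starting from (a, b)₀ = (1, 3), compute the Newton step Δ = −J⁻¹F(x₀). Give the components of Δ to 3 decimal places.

At (1, 3): F = (0.000, 10.000).
Jacobian J = [[2·b^2 + b, 4·a·b + a - 4·b - 1], [4·b - 4, 4·a]].
At the point, J = [[21.000, 0.000], [8.000, 4.000]] (det J = 84.000).
Solving J·Δ = −F gives Δ = (0.000, -2.500).

(0.000, -2.500)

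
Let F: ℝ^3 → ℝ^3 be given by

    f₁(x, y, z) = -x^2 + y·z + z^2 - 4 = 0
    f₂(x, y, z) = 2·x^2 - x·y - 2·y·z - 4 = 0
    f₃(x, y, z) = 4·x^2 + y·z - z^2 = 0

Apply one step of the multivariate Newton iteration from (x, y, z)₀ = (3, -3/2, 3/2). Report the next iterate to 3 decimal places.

At (3, -3/2, 3/2): F = (-13.000, 23.000, 31.500).
Jacobian J = [[-2·x, z, y + 2·z], [4·x - y, -x - 2·z, -2·y], [8·x, z, y - 2·z]].
At the point, J = [[-6.000, 1.500, 1.500], [13.500, -6.000, 3.000], [24.000, 1.500, -4.500]] (det J = 310.500).
Solving J·Δ = −F gives Δ = (-1.094, 2.344, 1.946).
Then the next iterate is (x, y, z)₁ = (1.906, 0.844, 3.446).

(1.906, 0.844, 3.446)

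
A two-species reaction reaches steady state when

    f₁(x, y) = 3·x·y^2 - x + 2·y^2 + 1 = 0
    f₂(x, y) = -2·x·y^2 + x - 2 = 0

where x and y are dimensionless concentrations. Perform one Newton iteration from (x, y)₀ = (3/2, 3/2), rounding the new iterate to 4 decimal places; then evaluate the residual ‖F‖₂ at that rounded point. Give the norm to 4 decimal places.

At (3/2, 3/2): F = (14.1250, -7.2500).
Jacobian J = [[3·y^2 - 1, 6·x·y + 4·y], [-2·y^2 + 1, -4·x·y]].
At the point, J = [[5.7500, 19.5000], [-3.5000, -9.0000]] (det J = 16.5000).
Solving J·Δ = −F gives Δ = (-0.8636, -0.4697).
Then the next iterate is (x, y)₁ = (0.6364, 1.0303).
Re-evaluating at (0.6364, 1.0303): F = (4.513287, -2.714700), so ‖F‖₂ = 5.2668.

5.2668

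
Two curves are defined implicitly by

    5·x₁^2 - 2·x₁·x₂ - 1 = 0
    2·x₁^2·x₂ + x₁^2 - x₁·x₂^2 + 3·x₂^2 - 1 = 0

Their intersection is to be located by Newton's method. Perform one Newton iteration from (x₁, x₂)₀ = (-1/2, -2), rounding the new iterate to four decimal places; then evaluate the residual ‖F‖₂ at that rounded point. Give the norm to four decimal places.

4.9401

At (-1/2, -2): F = (-1.7500, 12.2500).
Jacobian J = [[10·x₁ - 2·x₂, -2·x₁], [4·x₁·x₂ + 2·x₁ - x₂^2, 2·x₁^2 - 2·x₁·x₂ + 6·x₂]].
At the point, J = [[-1.0000, 1.0000], [-1.0000, -13.5000]] (det J = 14.5000).
Solving J·Δ = −F gives Δ = (-0.7845, 0.9655).
Then the next iterate is (x₁, x₂)₁ = (-1.2845, -1.0345).
Re-evaluating at (-1.2845, -1.0345): F = (4.592071, 1.821444), so ‖F‖₂ = 4.9401.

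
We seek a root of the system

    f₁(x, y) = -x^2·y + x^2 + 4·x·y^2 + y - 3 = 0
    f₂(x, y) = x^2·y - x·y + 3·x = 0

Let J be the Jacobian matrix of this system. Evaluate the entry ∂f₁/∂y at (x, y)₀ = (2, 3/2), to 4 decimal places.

21.0000

∂f₁/∂y = -x^2 + 8·x·y + 1.
At (2, 3/2) this is 21.0000.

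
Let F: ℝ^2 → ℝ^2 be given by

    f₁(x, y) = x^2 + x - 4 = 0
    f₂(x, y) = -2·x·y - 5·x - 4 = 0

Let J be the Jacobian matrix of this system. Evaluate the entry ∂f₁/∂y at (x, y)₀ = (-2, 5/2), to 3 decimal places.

0.000

∂f₁/∂y = 0.
At (-2, 5/2) this is 0.000.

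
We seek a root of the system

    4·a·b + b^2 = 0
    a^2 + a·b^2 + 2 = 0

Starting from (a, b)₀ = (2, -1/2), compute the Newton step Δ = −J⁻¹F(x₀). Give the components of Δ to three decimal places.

(-1.476, 0.114)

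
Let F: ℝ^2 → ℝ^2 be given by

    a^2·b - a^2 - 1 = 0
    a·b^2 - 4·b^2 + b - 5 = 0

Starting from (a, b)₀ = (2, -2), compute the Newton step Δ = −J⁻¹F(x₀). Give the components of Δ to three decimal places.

(-0.460, 1.871)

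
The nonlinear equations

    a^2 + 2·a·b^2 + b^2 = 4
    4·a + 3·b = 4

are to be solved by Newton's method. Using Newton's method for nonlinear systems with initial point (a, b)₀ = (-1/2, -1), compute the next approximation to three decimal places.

At (-1/2, -1): F = (-3.750, -9.000).
Jacobian J = [[2·a + 2·b^2, 4·a·b + 2·b], [4, 3]].
At the point, J = [[1.000, 0.000], [4.000, 3.000]] (det J = 3.000).
Solving J·Δ = −F gives Δ = (3.750, -2.000).
Then the next iterate is (a, b)₁ = (3.250, -3.000).

(3.250, -3.000)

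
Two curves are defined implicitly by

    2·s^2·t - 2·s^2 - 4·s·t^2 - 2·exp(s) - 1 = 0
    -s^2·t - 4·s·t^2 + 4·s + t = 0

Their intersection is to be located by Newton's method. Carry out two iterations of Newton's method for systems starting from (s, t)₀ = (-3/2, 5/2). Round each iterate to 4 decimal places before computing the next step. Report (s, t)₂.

At (-3/2, 5/2): F = (42.803740, 28.3750).
Jacobian J = [[4·s·t - 4·s - 4·t^2 - 2·exp(s), 2·s^2 - 8·s·t], [-2·s·t - 4·t^2 + 4, -s^2 - 8·s·t + 1]].
At the point, J = [[-34.446260, 34.5000], [-13.5000, 28.7500]] (det J = -524.579984).
Solving J·Δ = −F gives Δ = (0.4798, -0.7617).
Then the next iterate is (s, t)₁ = (-1.0202, 1.7383).
Round to (-1.0202, 1.7383) and repeat: F = (12.146711, 8.179163), J = [[-15.820648, 16.268925], [-4.539920, 14.146501]].
Δ = (0.2585, -0.4952), so (s, t)₂ = (-0.7617, 1.2431).

(-0.7617, 1.2431)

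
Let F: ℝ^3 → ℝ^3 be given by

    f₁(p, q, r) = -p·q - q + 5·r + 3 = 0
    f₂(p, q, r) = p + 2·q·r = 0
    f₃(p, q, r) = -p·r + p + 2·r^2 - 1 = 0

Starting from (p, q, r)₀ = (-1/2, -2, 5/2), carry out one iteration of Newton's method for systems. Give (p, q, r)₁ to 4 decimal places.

At (-1/2, -2, 5/2): F = (16.5000, -10.5000, 12.2500).
Jacobian J = [[-q, -p - 1, 5], [1, 2·r, 2·q], [-r + 1, 0, -p + 4·r]].
At the point, J = [[2.0000, -0.5000, 5.0000], [1.0000, 5.0000, -4.0000], [-1.5000, 0.0000, 10.5000]] (det J = 144.7500).
Solving J·Δ = −F gives Δ = (-3.6572, 1.4801, -1.6891).
Then the next iterate is (p, q, r)₁ = (-4.1572, -0.5199, 0.8109).

(-4.1572, -0.5199, 0.8109)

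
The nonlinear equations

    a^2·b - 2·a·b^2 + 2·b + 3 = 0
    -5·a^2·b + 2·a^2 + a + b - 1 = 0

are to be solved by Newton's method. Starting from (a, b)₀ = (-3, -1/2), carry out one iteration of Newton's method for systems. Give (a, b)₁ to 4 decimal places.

At (-3, -1/2): F = (-1.0000, 36.0000).
Jacobian J = [[2·a·b - 2·b^2, a^2 - 4·a·b + 2], [-10·a·b + 4·a + 1, -5·a^2 + 1]].
At the point, J = [[2.5000, 5.0000], [-26.0000, -44.0000]] (det J = 20.0000).
Solving J·Δ = −F gives Δ = (6.8000, -3.2000).
Then the next iterate is (a, b)₁ = (3.8000, -3.7000).

(3.8000, -3.7000)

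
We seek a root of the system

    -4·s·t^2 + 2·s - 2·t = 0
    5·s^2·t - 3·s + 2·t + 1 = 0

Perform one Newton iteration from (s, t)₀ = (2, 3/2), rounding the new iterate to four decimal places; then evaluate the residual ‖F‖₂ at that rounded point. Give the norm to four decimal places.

9.6982

At (2, 3/2): F = (-17.0000, 28.0000).
Jacobian J = [[-4·t^2 + 2, -8·s·t - 2], [10·s·t - 3, 5·s^2 + 2]].
At the point, J = [[-7.0000, -26.0000], [27.0000, 22.0000]] (det J = 548.0000).
Solving J·Δ = −F gives Δ = (-0.6460, -0.4799).
Then the next iterate is (s, t)₁ = (1.3540, 1.0201).
Re-evaluating at (1.3540, 1.0201): F = (-4.968111, 8.329028), so ‖F‖₂ = 9.6982.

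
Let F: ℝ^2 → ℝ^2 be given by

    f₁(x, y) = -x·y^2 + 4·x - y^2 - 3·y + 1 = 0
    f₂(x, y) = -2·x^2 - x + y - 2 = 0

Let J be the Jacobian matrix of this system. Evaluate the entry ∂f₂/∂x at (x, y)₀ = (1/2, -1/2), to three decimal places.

-3.000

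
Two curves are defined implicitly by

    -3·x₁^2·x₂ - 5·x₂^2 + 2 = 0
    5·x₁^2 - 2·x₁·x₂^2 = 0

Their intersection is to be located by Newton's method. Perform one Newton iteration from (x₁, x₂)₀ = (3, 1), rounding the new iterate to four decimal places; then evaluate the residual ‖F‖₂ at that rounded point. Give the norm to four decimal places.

At (3, 1): F = (-30.0000, 39.0000).
Jacobian J = [[-6·x₁·x₂, -3·x₁^2 - 10·x₂], [10·x₁ - 2·x₂^2, -4·x₁·x₂]].
At the point, J = [[-18.0000, -37.0000], [28.0000, -12.0000]] (det J = 1252.0000).
Solving J·Δ = −F gives Δ = (-1.4401, -0.1102).
Then the next iterate is (x₁, x₂)₁ = (1.5599, 0.8898).
Re-evaluating at (1.5599, 0.8898): F = (-8.454139, 9.696357), so ‖F‖₂ = 12.8644.

12.8644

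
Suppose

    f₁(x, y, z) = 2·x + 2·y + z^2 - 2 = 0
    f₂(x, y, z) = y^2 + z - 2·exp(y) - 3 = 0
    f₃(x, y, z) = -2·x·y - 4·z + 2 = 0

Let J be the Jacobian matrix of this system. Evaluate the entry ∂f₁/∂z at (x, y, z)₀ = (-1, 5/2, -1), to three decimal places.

-2.000

∂f₁/∂z = 2·z.
At (-1, 5/2, -1) this is -2.000.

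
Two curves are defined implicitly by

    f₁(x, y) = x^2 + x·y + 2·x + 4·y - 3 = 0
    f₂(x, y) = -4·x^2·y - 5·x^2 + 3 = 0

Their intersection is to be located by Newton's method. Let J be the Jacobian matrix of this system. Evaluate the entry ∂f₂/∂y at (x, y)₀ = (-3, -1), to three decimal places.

-36.000

∂f₂/∂y = -4·x^2.
At (-3, -1) this is -36.000.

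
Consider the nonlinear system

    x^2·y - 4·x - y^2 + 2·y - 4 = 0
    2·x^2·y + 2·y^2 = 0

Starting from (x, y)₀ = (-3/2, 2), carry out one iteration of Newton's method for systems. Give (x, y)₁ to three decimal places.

At (-3/2, 2): F = (6.500, 17.000).
Jacobian J = [[2·x·y - 4, x^2 - 2·y + 2], [4·x·y, 2·x^2 + 4·y]].
At the point, J = [[-10.000, 0.250], [-12.000, 12.500]] (det J = -122.000).
Solving J·Δ = −F gives Δ = (0.631, -0.754).
Then the next iterate is (x, y)₁ = (-0.869, 1.246).

(-0.869, 1.246)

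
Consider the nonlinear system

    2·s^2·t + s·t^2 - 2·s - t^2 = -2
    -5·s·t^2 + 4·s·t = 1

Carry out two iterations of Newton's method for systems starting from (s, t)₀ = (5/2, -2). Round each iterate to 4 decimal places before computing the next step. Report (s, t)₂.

(1.0117, -0.7106)

At (5/2, -2): F = (-22.0000, -71.0000).
Jacobian J = [[4·s·t + t^2 - 2, 2·s^2 + 2·s·t - 2·t], [-5·t^2 + 4·t, -10·s·t + 4·s]].
At the point, J = [[-18.0000, 6.5000], [-28.0000, 60.0000]] (det J = -898.0000).
Solving J·Δ = −F gives Δ = (-0.9560, 0.7372).
Then the next iterate is (s, t)₁ = (1.5440, -1.2628).
Round to (1.5440, -1.2628) and repeat: F = (-6.241372, -21.109858), J = [[-8.204389, 3.393946], [-13.024519, 25.673632]].
Δ = (-0.5323, 0.5522), so (s, t)₂ = (1.0117, -0.7106).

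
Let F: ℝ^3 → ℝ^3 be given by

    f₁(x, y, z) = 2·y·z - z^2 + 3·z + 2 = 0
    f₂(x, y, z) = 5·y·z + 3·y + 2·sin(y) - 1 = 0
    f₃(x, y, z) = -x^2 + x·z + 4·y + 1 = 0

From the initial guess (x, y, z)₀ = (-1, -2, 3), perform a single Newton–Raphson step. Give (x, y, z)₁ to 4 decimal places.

(-0.8796, 0.8539, 4.0176)

At (-1, -2, 3): F = (-10.0000, -38.818595, -11.0000).
Jacobian J = [[0, 2·z, 2·y - 2·z + 3], [0, 5·z + 2·cos(y) + 3, 5·y], [-2·x + z, 4, x]].
At the point, J = [[0.0000, 6.0000, -7.0000], [0.0000, 17.167706, -10.0000], [5.0000, 4.0000, -1.0000]] (det J = 300.869721).
Solving J·Δ = −F gives Δ = (0.1204, 2.8539, 1.0176).
Then the next iterate is (x, y, z)₁ = (-0.8796, 0.8539, 4.0176).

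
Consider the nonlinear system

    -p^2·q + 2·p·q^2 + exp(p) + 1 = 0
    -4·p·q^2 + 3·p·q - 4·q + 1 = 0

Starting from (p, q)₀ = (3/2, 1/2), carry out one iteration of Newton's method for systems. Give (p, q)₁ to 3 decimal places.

At (3/2, 1/2): F = (5.10669, -0.250).
Jacobian J = [[-2·p·q + 2·q^2 + exp(p), -p^2 + 4·p·q], [-4·q^2 + 3·q, -8·p·q + 3·p - 4]].
At the point, J = [[3.48169, 0.750], [0.500, -5.500]] (det J = -19.52429).
Solving J·Δ = −F gives Δ = (-1.429, -0.175).
Then the next iterate is (p, q)₁ = (0.071, 0.325).

(0.071, 0.325)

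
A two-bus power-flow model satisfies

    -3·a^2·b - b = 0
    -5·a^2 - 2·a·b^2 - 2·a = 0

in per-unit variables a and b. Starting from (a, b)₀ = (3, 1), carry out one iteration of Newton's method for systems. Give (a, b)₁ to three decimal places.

At (3, 1): F = (-28.000, -57.000).
Jacobian J = [[-6·a·b, -3·a^2 - 1], [-10·a - 2·b^2 - 2, -4·a·b]].
At the point, J = [[-18.000, -28.000], [-34.000, -12.000]] (det J = -736.000).
Solving J·Δ = −F gives Δ = (-1.712, 0.101).
Then the next iterate is (a, b)₁ = (1.288, 1.101).

(1.288, 1.101)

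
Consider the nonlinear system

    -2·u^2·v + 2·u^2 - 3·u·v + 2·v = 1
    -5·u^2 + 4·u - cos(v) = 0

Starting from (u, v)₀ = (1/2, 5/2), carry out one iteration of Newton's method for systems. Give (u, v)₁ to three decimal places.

(0.452, -0.171)

At (1/2, 5/2): F = (-0.500, 1.55114).
Jacobian J = [[-4·u·v + 4·u - 3·v, -2·u^2 - 3·u + 2], [-10·u + 4, sin(v)]].
At the point, J = [[-10.500, 0.000], [-1.000, 0.59847]] (det J = -6.28396).
Solving J·Δ = −F gives Δ = (-0.048, -2.671).
Then the next iterate is (u, v)₁ = (0.452, -0.171).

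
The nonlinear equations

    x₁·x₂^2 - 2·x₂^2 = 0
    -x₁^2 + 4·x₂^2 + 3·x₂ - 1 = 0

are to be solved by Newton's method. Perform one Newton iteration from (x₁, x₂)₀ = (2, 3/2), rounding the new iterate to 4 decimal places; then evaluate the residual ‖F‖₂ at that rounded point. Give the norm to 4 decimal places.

At (2, 3/2): F = (0.0000, 8.5000).
Jacobian J = [[x₂^2, 2·x₁·x₂ - 4·x₂], [-2·x₁, 8·x₂ + 3]].
At the point, J = [[2.2500, 0.0000], [-4.0000, 15.0000]] (det J = 33.7500).
Solving J·Δ = −F gives Δ = (0.0000, -0.5667).
Then the next iterate is (x₁, x₂)₁ = (2.0000, 0.9333).
Re-evaluating at (2.0000, 0.9333): F = (0.0000, 1.284096), so ‖F‖₂ = 1.2841.

1.2841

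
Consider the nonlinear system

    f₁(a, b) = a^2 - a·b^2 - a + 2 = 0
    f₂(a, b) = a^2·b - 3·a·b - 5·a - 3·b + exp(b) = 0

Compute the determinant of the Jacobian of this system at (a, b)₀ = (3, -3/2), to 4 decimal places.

77.8636

J = [[2·a - b^2 - 1, -2·a·b], [2·a·b - 3·b - 5, a^2 - 3·a + exp(b) - 3]].
At the point, J = [[2.7500, 9.0000], [-9.5000, -2.776870]].
det J = 77.8636.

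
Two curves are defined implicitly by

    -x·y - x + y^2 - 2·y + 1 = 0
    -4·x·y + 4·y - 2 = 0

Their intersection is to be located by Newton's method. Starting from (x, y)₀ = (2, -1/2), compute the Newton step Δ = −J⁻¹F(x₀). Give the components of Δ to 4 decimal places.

At (2, -1/2): F = (1.2500, 0.0000).
Jacobian J = [[-y - 1, -x + 2·y - 2], [-4·y, -4·x + 4]].
At the point, J = [[-0.5000, -5.0000], [2.0000, -4.0000]] (det J = 12.0000).
Solving J·Δ = −F gives Δ = (0.4167, 0.2083).

(0.4167, 0.2083)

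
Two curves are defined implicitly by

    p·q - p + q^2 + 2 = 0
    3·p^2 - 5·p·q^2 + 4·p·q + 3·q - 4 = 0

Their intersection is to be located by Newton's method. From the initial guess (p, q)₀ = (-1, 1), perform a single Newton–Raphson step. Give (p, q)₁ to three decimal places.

At (-1, 1): F = (3.000, 3.000).
Jacobian J = [[q - 1, p + 2·q], [6·p - 5·q^2 + 4·q, -10·p·q + 4·p + 3]].
At the point, J = [[0.000, 1.000], [-7.000, 9.000]] (det J = 7.000).
Solving J·Δ = −F gives Δ = (-3.429, -3.000).
Then the next iterate is (p, q)₁ = (-4.429, -2.000).

(-4.429, -2.000)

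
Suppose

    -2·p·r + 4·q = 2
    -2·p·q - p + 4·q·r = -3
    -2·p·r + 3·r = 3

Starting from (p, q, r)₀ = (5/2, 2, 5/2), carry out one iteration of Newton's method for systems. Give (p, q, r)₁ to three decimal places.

At (5/2, 2, 5/2): F = (-6.500, 10.500, -8.000).
Jacobian J = [[-2·r, 4, -2·p], [-2·q - 1, -2·p + 4·r, 4·q], [-2·r, 0, -2·p + 3]].
At the point, J = [[-5.000, 4.000, -5.000], [-5.000, 5.000, 8.000], [-5.000, 0.000, -2.000]] (det J = -275.000).
Solving J·Δ = −F gives Δ = (-1.116, -1.282, -1.209).
Then the next iterate is (p, q, r)₁ = (1.384, 0.718, 1.291).

(1.384, 0.718, 1.291)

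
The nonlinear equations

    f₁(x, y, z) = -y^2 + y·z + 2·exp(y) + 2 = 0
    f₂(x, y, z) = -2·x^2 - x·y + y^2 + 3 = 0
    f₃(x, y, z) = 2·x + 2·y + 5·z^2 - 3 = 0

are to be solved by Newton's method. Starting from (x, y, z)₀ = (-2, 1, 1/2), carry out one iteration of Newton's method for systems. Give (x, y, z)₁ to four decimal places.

At (-2, 1, 1/2): F = (6.936564, -2.0000, -3.7500).
Jacobian J = [[0, -2·y + z + 2·exp(y), y], [-4·x - y, -x + 2·y, 0], [2, 2, 10·z]].
At the point, J = [[0.0000, 3.936564, 1.0000], [7.0000, 4.0000, 0.0000], [2.0000, 2.0000, 5.0000]] (det J = -131.779728).
Solving J·Δ = −F gives Δ = (1.4349, -2.0112, 0.9805).
Then the next iterate is (x, y, z)₁ = (-0.5651, -1.0112, 1.4805).

(-0.5651, -1.0112, 1.4805)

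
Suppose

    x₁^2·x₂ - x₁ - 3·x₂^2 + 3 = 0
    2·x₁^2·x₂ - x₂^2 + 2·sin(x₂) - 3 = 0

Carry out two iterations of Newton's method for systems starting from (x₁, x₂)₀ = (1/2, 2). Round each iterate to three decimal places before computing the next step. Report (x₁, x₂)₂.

At (1/2, 2): F = (-9.000, -4.18141).
Jacobian J = [[2·x₁·x₂ - 1, x₁^2 - 6·x₂], [4·x₁·x₂, 2·x₁^2 - 2·x₂ + 2·cos(x₂)]].
At the point, J = [[1.000, -11.750], [4.000, -4.33229]] (det J = 42.66771).
Solving J·Δ = −F gives Δ = (0.238, -0.746).
Then the next iterate is (x₁, x₂)₁ = (0.738, 1.254).
Round to (0.738, 1.254) and repeat: F = (-1.77256, -1.30607), J = [[0.85090, -6.97936], [3.70181, -0.79566]].
Δ = (0.306, -0.217), so (x₁, x₂)₂ = (1.044, 1.037).

(1.044, 1.037)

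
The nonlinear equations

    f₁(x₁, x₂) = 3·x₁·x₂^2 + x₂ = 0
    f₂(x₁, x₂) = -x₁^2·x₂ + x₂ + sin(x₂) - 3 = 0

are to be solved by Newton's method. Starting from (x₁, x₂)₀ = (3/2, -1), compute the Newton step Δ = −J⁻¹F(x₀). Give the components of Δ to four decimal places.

At (3/2, -1): F = (3.5000, -2.591471).
Jacobian J = [[3·x₂^2, 6·x₁·x₂ + 1], [-2·x₁·x₂, -x₁^2 + cos(x₂) + 1]].
At the point, J = [[3.0000, -8.0000], [3.0000, -0.709698]] (det J = 21.870907).
Solving J·Δ = −F gives Δ = (1.0615, 0.8356).

(1.0615, 0.8356)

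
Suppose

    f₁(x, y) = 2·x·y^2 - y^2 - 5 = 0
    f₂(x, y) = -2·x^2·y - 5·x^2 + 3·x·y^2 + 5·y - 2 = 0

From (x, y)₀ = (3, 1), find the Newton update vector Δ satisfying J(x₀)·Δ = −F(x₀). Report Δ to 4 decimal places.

(-1.2750, 0.2550)

At (3, 1): F = (0.0000, -51.0000).
Jacobian J = [[2·y^2, 4·x·y - 2·y], [-4·x·y - 10·x + 3·y^2, -2·x^2 + 6·x·y + 5]].
At the point, J = [[2.0000, 10.0000], [-39.0000, 5.0000]] (det J = 400.0000).
Solving J·Δ = −F gives Δ = (-1.2750, 0.2550).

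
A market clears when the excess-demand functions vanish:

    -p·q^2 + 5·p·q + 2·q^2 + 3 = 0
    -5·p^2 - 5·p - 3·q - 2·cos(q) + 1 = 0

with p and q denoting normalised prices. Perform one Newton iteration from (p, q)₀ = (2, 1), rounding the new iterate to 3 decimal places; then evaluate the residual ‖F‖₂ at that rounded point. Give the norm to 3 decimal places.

At (2, 1): F = (13.000, -33.08060).
Jacobian J = [[-q^2 + 5·q, -2·p·q + 5·p + 4·q], [-10·p - 5, 2·sin(q) - 3]].
At the point, J = [[4.000, 10.000], [-25.000, -1.31706]] (det J = 244.73177).
Solving J·Δ = −F gives Δ = (-1.282, -0.787).
Then the next iterate is (p, q)₁ = (0.718, 0.213).
Re-evaluating at (0.718, 0.213): F = (3.82283, -7.76142), so ‖F‖₂ = 8.652.

8.652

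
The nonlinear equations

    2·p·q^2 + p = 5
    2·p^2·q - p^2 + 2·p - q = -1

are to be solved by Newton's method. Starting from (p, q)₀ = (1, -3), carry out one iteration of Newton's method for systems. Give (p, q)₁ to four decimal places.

(1.0160, -1.8080)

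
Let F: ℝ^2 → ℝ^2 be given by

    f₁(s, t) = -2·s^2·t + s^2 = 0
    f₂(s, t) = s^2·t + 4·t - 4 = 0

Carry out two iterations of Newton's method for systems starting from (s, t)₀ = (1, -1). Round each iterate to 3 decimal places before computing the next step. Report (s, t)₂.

At (1, -1): F = (3.000, -9.000).
Jacobian J = [[-4·s·t + 2·s, -2·s^2], [2·s·t, s^2 + 4]].
At the point, J = [[6.000, -2.000], [-2.000, 5.000]] (det J = 26.000).
Solving J·Δ = −F gives Δ = (0.115, 1.846).
Then the next iterate is (s, t)₁ = (1.115, 0.846).
Round to (1.115, 0.846) and repeat: F = (-0.86031, 0.43577), J = [[-1.54316, -2.48645], [1.88658, 5.24322]].
Δ = (-1.008, 0.280), so (s, t)₂ = (0.107, 1.126).

(0.107, 1.126)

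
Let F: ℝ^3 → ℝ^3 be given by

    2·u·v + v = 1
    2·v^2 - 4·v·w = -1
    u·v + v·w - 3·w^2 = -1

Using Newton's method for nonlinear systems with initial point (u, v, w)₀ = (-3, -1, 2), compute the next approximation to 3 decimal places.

(-2.583, -0.367, 1.150)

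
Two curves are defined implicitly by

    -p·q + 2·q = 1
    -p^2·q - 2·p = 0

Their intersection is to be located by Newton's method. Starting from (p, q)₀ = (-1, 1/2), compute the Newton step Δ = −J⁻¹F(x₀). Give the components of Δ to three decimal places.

(1.429, 0.071)

At (-1, 1/2): F = (0.500, 1.500).
Jacobian J = [[-q, -p + 2], [-2·p·q - 2, -p^2]].
At the point, J = [[-0.500, 3.000], [-1.000, -1.000]] (det J = 3.500).
Solving J·Δ = −F gives Δ = (1.429, 0.071).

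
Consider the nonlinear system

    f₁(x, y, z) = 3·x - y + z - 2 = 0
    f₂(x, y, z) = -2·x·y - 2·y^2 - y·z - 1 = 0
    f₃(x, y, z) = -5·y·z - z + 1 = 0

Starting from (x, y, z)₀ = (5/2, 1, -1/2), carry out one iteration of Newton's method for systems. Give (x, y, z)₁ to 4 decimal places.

(0.8388, 0.4567, -0.0597)

At (5/2, 1, -1/2): F = (4.0000, -7.5000, 4.0000).
Jacobian J = [[3, -1, 1], [-2·y, -2·x - 4·y - z, -y], [0, -5·z, -5·y - 1]].
At the point, J = [[3.0000, -1.0000, 1.0000], [-2.0000, -8.5000, -1.0000], [0.0000, 2.5000, -6.0000]] (det J = 167.5000).
Solving J·Δ = −F gives Δ = (-1.6612, -0.5433, 0.4403).
Then the next iterate is (x, y, z)₁ = (0.8388, 0.4567, -0.0597).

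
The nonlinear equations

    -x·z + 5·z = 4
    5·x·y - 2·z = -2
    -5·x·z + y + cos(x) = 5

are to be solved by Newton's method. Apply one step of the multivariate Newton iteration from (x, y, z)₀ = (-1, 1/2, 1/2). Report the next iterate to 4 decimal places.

(-2.2810, -0.4645, 0.5599)

At (-1, 1/2, 1/2): F = (-1.0000, -1.5000, -1.459698).
Jacobian J = [[-z, 0, -x + 5], [5·y, 5·x, -2], [-5·z - sin(x), 1, -5·x]].
At the point, J = [[-0.5000, 0.0000, 6.0000], [2.5000, -5.0000, -2.0000], [-1.658529, 1.0000, 5.0000]] (det J = -23.255870).
Solving J·Δ = −F gives Δ = (-1.2810, -0.9645, 0.0599).
Then the next iterate is (x, y, z)₁ = (-2.2810, -0.4645, 0.5599).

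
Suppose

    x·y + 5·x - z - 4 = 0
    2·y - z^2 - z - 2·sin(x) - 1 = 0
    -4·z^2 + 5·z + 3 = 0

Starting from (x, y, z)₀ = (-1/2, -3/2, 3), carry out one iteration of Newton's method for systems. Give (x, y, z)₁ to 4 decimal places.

(2.7357, 5.5443, 2.0526)

At (-1/2, -3/2, 3): F = (-8.7500, -15.041149, -18.0000).
Jacobian J = [[y + 5, x, -1], [-2·cos(x), 2, -2·z - 1], [0, 0, -8·z + 5]].
At the point, J = [[3.5000, -0.5000, -1.0000], [-1.755165, 2.0000, -7.0000], [0.0000, 0.0000, -19.0000]] (det J = -116.325931).
Solving J·Δ = −F gives Δ = (3.2357, 7.0443, -0.9474).
Then the next iterate is (x, y, z)₁ = (2.7357, 5.5443, 2.0526).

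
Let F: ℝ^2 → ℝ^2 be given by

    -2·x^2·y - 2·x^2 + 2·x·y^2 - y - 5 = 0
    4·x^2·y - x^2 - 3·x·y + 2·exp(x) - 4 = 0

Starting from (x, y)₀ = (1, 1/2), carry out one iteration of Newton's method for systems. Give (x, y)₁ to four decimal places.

(17.1796, -96.4879)

At (1, 1/2): F = (-8.0000, 0.936564).
Jacobian J = [[-4·x·y - 4·x + 2·y^2, -2·x^2 + 4·x·y - 1], [8·x·y - 2·x - 3·y + 2·exp(x), 4·x^2 - 3·x]].
At the point, J = [[-5.5000, -1.0000], [5.936564, 1.0000]] (det J = 0.436564).
Solving J·Δ = −F gives Δ = (16.1796, -96.9879).
Then the next iterate is (x, y)₁ = (17.1796, -96.4879).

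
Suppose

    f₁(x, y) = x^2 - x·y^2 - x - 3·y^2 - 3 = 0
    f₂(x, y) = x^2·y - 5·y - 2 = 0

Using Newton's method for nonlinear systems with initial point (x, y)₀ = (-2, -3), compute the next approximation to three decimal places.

At (-2, -3): F = (-6.000, 1.000).
Jacobian J = [[2·x - y^2 - 1, -2·x·y - 6·y], [2·x·y, x^2 - 5]].
At the point, J = [[-14.000, 6.000], [12.000, -1.000]] (det J = -58.000).
Solving J·Δ = −F gives Δ = (0.000, 1.000).
Then the next iterate is (x, y)₁ = (-2.000, -2.000).

(-2.000, -2.000)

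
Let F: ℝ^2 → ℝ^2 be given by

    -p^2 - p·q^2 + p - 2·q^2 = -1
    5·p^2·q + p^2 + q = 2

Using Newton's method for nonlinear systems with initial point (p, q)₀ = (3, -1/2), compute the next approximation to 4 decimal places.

(1.9440, -0.3588)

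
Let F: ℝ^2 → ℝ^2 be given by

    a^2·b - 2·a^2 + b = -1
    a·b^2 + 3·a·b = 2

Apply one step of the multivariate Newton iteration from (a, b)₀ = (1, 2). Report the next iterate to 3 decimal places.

(1.250, 0.500)

At (1, 2): F = (3.000, 8.000).
Jacobian J = [[2·a·b - 4·a, a^2 + 1], [b^2 + 3·b, 2·a·b + 3·a]].
At the point, J = [[0.000, 2.000], [10.000, 7.000]] (det J = -20.000).
Solving J·Δ = −F gives Δ = (0.250, -1.500).
Then the next iterate is (a, b)₁ = (1.250, 0.500).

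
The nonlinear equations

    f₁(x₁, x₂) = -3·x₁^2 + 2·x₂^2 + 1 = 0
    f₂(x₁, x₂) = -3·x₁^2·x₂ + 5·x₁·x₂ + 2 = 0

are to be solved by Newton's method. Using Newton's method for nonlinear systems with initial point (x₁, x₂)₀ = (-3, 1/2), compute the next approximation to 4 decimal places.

(-1.5764, 0.4374)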